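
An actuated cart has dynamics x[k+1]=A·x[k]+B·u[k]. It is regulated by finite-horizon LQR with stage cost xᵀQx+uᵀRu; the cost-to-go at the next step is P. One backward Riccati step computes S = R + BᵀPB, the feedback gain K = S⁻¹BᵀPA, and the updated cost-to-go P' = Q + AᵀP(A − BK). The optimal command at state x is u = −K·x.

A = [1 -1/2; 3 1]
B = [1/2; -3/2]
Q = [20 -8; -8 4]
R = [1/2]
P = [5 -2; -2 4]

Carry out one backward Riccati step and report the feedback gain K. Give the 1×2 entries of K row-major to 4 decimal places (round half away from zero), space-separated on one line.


-1.1273 -0.7091

BᵀP = [5.5000 -7.0000]
S = R + BᵀPB = [1/2] + [13.2500] = [13.7500]
BᵀPA = [-15.5000 -9.7500]
K = S⁻¹·BᵀPA = [-1.1273 -0.7091]
A−BK = [1.5636 -0.1455; 1.3091 -0.0636]
AᵀP(A−BK) = [11.5273 -0.4909; -0.4909 0.3364]
P' = Q + AᵀP(A−BK) = [31.5273 -8.4909; -8.4909 4.3364]
tr(P') = 35.8636


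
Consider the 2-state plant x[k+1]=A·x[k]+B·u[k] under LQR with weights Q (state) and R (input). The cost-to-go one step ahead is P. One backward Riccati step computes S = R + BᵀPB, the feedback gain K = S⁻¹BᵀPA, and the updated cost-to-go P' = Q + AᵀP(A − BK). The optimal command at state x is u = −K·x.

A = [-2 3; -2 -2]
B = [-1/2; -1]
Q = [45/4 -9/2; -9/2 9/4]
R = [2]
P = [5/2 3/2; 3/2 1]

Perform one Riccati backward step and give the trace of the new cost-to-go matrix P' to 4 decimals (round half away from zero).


BᵀP = [-2.7500 -1.7500]
S = R + BᵀPB = [2] + [3.1250] = [5.1250]
BᵀPA = [9.0000 -4.7500]
K = S⁻¹·BᵀPA = [1.7561 -0.9268]
A−BK = [-1.1220 2.5366; -0.2439 -2.9268]
AᵀP(A−BK) = [10.1951 -5.6585; -5.6585 4.0976]
P' = Q + AᵀP(A−BK) = [21.4451 -10.1585; -10.1585 6.3476]
tr(P') = 27.7927

27.7927


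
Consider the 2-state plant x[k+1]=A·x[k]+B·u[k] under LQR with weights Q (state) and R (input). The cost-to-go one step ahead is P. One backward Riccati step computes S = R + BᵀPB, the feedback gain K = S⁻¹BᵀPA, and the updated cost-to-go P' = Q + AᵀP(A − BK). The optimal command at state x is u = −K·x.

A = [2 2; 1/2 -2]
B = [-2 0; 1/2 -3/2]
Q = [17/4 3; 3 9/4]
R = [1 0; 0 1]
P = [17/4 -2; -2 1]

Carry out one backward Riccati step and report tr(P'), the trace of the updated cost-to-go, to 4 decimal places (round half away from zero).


8.6682

BᵀP = [-9.5000 4.5000; 3.0000 -1.5000]
S = R + BᵀPB = [1 0; 0 1] + [21.2500 -6.7500; -6.7500 2.2500] = [22.2500 -6.7500; -6.7500 3.2500]
BᵀPA = [-16.7500 -28.0000; 5.2500 9.0000]
K = S⁻¹·BᵀPA = [-0.7103 -1.1308; 0.1402 0.4206]
A−BK = [0.5794 -0.2617; 1.0654 -0.8037]
AᵀP(A−BK) = [0.6168 0.8505; 0.8505 1.5514]
P' = Q + AᵀP(A−BK) = [4.8668 3.8505; 3.8505 3.8014]
tr(P') = 8.6682


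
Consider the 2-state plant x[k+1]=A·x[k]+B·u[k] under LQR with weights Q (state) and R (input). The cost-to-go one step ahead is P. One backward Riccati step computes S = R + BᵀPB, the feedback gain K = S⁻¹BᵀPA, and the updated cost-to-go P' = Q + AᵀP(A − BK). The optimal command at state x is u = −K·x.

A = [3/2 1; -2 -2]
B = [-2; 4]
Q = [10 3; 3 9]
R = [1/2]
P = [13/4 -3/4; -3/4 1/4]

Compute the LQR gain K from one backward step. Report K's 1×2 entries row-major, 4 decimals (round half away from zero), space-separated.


-0.6525 -0.4915

BᵀP = [-9.5000 2.5000]
S = R + BᵀPB = [1/2] + [29.0000] = [29.5000]
BᵀPA = [-19.2500 -14.5000]
K = S⁻¹·BᵀPA = [-0.6525 -0.4915]
A−BK = [0.1949 0.0169; 0.6102 -0.0339]
AᵀP(A−BK) = [0.2511 0.1631; 0.1631 0.1229]
P' = Q + AᵀP(A−BK) = [10.2511 3.1631; 3.1631 9.1229]
tr(P') = 19.3739


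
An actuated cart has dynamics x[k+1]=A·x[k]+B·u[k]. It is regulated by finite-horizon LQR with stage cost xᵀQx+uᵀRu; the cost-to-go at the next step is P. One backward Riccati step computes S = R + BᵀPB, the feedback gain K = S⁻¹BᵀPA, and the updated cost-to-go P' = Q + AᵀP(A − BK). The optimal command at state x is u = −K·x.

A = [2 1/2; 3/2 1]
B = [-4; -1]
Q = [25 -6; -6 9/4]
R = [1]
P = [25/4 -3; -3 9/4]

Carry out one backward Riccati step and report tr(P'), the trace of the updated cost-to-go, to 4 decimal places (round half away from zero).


BᵀP = [-22.0000 9.7500]
S = R + BᵀPB = [1] + [78.2500] = [79.2500]
BᵀPA = [-29.3750 -1.2500]
K = S⁻¹·BᵀPA = [-0.3707 -0.0158]
A−BK = [0.5174 0.4369; 1.1293 0.9842]
AᵀP(A−BK) = [1.1743 0.9117; 0.9117 0.7928]
P' = Q + AᵀP(A−BK) = [26.1743 -5.0883; -5.0883 3.0428]
tr(P') = 29.2171

29.2171


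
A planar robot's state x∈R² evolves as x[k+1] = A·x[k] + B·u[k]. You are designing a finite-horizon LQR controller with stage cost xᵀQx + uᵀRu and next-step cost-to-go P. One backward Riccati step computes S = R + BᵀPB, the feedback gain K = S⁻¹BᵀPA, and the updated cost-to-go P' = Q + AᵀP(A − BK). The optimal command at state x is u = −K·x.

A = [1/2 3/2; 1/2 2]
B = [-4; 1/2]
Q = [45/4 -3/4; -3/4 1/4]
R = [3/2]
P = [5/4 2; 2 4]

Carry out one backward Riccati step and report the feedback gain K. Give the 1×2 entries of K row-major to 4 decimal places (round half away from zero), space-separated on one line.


BᵀP = [-4.0000 -6.0000]
S = R + BᵀPB = [3/2] + [13.0000] = [14.5000]
BᵀPA = [-5.0000 -18.0000]
K = S⁻¹·BᵀPA = [-0.3448 -1.2414]
A−BK = [-0.8793 -3.4655; 0.6724 2.6207]
AᵀP(A−BK) = [0.5884 2.2306; 2.2306 8.4677]
P' = Q + AᵀP(A−BK) = [11.8384 1.4806; 1.4806 8.7177]
tr(P') = 20.5560

-0.3448 -1.2414


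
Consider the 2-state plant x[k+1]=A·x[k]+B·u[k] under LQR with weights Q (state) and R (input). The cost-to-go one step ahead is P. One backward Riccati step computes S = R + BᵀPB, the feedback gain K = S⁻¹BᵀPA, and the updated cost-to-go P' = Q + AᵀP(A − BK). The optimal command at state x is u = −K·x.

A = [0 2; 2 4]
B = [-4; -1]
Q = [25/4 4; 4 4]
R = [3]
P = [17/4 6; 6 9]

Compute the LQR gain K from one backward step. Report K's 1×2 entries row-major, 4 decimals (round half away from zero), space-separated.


BᵀP = [-23.0000 -33.0000]
S = R + BᵀPB = [3] + [125.0000] = [128.0000]
BᵀPA = [-66.0000 -178.0000]
K = S⁻¹·BᵀPA = [-0.5156 -1.3906]
A−BK = [-2.0625 -3.5625; 1.4844 2.6094]
AᵀP(A−BK) = [1.9688 4.2188; 4.2188 9.4688]
P' = Q + AᵀP(A−BK) = [8.2188 8.2188; 8.2188 13.4688]
tr(P') = 21.6875

-0.5156 -1.3906


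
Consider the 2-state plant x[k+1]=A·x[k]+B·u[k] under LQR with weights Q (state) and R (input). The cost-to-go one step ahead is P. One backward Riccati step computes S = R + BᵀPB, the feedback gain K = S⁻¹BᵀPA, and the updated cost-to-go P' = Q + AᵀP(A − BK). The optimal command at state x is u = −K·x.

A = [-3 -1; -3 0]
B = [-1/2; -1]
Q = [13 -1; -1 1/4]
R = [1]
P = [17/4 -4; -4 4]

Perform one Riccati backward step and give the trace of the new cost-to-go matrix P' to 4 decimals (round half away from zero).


BᵀP = [1.8750 -2.0000]
S = R + BᵀPB = [1] + [1.0625] = [2.0625]
BᵀPA = [0.3750 -1.8750]
K = S⁻¹·BᵀPA = [0.1818 -0.9091]
A−BK = [-2.9091 -1.4545; -2.8182 -0.9091]
AᵀP(A−BK) = [2.1818 1.0909; 1.0909 2.5455]
P' = Q + AᵀP(A−BK) = [15.1818 0.0909; 0.0909 2.7955]
tr(P') = 17.9773

17.9773


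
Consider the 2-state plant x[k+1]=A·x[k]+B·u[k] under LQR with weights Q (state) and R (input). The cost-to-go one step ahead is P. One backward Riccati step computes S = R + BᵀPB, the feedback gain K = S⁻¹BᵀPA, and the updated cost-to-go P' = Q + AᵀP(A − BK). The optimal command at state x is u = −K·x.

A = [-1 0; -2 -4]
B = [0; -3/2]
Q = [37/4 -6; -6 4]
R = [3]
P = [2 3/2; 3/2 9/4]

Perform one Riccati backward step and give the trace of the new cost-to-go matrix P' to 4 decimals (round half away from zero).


33.5988

BᵀP = [-2.2500 -3.3750]
S = R + BᵀPB = [3] + [5.0625] = [8.0625]
BᵀPA = [9.0000 13.5000]
K = S⁻¹·BᵀPA = [1.1163 1.6744]
A−BK = [-1.0000 0.0000; -0.3256 -1.4884]
AᵀP(A−BK) = [6.9535 8.9302; 8.9302 13.3953]
P' = Q + AᵀP(A−BK) = [16.2035 2.9302; 2.9302 17.3953]
tr(P') = 33.5988


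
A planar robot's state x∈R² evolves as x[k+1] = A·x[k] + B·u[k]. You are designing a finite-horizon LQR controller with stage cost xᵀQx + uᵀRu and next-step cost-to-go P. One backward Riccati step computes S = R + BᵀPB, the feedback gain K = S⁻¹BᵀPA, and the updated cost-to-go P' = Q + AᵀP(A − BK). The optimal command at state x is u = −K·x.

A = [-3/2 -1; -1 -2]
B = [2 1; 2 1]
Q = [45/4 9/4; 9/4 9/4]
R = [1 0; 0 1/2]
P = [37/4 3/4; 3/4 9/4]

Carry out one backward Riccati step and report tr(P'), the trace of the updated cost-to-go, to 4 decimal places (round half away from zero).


16.0119

BᵀP = [20.0000 6.0000; 10.0000 3.0000]
S = R + BᵀPB = [1 0; 0 1/2] + [52.0000 26.0000; 26.0000 13.0000] = [53.0000 26.0000; 26.0000 13.5000]
BᵀPA = [-36.0000 -32.0000; -18.0000 -16.0000]
K = S⁻¹·BᵀPA = [-0.4557 -0.4051; -0.4557 -0.4051]
A−BK = [-0.1329 0.2152; 0.3671 -0.7848]
AᵀP(A−BK) = [0.7049 -0.4984; -0.4984 1.8070]
P' = Q + AᵀP(A−BK) = [11.9549 1.7516; 1.7516 4.0570]
tr(P') = 16.0119


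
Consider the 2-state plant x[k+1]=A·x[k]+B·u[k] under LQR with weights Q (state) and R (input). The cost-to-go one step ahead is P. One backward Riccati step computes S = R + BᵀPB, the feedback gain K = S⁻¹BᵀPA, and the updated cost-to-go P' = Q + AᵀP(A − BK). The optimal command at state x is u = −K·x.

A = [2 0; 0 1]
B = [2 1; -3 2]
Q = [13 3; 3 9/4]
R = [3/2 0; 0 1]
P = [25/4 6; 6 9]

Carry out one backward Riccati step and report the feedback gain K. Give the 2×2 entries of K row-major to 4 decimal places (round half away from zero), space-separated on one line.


0.4933 -0.1391 0.8031 0.2835

BᵀP = [-5.5000 -15.0000; 18.2500 24.0000]
S = R + BᵀPB = [3/2 0; 0 1] + [34.0000 -35.5000; -35.5000 66.2500] = [35.5000 -35.5000; -35.5000 67.2500]
BᵀPA = [-11.0000 -15.0000; 36.5000 24.0000]
K = S⁻¹·BᵀPA = [0.4933 -0.1391; 0.8031 0.2835]
A−BK = [0.2103 -0.0053; -0.1264 0.0159]
AᵀP(A−BK) = [1.1112 0.1238; 0.1238 0.1108]
P' = Q + AᵀP(A−BK) = [14.1112 3.1238; 3.1238 2.3608]
tr(P') = 16.4720


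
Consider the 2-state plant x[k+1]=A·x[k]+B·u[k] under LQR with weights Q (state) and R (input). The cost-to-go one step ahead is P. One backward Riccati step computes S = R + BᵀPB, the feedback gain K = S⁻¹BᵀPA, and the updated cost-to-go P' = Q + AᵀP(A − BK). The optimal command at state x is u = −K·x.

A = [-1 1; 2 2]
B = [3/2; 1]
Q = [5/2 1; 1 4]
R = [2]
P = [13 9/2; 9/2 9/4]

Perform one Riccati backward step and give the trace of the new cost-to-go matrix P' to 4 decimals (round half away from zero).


12.2021

BᵀP = [24.0000 9.0000]
S = R + BᵀPB = [2] + [45.0000] = [47.0000]
BᵀPA = [-6.0000 42.0000]
K = S⁻¹·BᵀPA = [-0.1277 0.8936]
A−BK = [-0.8085 -0.3404; 2.1277 1.1064]
AᵀP(A−BK) = [3.2340 1.3617; 1.3617 2.4681]
P' = Q + AᵀP(A−BK) = [5.7340 2.3617; 2.3617 6.4681]
tr(P') = 12.2021


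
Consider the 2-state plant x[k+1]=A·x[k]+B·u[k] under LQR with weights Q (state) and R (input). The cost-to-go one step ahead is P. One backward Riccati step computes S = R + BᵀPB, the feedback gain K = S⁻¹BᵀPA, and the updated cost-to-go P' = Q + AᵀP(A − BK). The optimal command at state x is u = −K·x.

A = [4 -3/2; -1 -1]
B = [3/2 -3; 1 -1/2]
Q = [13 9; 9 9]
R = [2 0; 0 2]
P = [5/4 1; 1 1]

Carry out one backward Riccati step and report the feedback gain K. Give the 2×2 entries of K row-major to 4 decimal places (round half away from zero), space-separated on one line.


0.3171 -0.3109 -0.6284 0.4124

BᵀP = [2.8750 2.5000; -4.2500 -3.5000]
S = R + BᵀPB = [2 0; 0 2] + [6.8125 -9.8750; -9.8750 14.5000] = [8.8125 -9.8750; -9.8750 16.5000]
BᵀPA = [9.0000 -6.8125; -13.5000 9.8750]
K = S⁻¹·BᵀPA = [0.3171 -0.3109; -0.6284 0.4124]
A−BK = [1.6392 0.2036; -1.6313 -0.4829]
AᵀP(A−BK) = [1.6626 -0.6343; -0.6343 0.6219]
P' = Q + AᵀP(A−BK) = [14.6626 8.3657; 8.3657 9.6219]
tr(P') = 24.2845


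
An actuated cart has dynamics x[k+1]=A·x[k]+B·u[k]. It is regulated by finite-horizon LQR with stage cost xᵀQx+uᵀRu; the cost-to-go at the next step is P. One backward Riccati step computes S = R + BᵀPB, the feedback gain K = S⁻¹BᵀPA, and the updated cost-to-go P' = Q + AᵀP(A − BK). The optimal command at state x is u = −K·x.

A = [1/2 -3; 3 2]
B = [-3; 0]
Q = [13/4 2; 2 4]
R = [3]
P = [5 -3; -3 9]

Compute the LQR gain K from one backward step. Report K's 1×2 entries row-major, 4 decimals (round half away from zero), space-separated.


BᵀP = [-15.0000 9.0000]
S = R + BᵀPB = [3] + [45.0000] = [48.0000]
BᵀPA = [19.5000 63.0000]
K = S⁻¹·BᵀPA = [0.4063 1.3125]
A−BK = [1.7188 0.9375; 3.0000 2.0000]
AᵀP(A−BK) = [65.3281 44.9063; 44.9063 34.3125]
P' = Q + AᵀP(A−BK) = [68.5781 46.9063; 46.9063 38.3125]
tr(P') = 106.8906

0.4063 1.3125


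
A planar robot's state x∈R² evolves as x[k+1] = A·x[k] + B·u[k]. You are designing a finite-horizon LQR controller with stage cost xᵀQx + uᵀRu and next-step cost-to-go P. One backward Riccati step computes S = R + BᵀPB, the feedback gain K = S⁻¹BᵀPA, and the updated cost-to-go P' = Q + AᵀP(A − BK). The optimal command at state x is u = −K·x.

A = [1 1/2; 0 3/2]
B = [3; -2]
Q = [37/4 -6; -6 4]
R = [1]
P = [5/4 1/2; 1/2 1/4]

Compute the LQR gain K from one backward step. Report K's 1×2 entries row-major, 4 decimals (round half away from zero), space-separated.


BᵀP = [2.7500 1.0000]
S = R + BᵀPB = [1] + [6.2500] = [7.2500]
BᵀPA = [2.7500 2.8750]
K = S⁻¹·BᵀPA = [0.3793 0.3966]
A−BK = [-0.1379 -0.6897; 0.7586 2.2931]
AᵀP(A−BK) = [0.2069 0.2845; 0.2845 0.4849]
P' = Q + AᵀP(A−BK) = [9.4569 -5.7155; -5.7155 4.4849]
tr(P') = 13.9418

0.3793 0.3966


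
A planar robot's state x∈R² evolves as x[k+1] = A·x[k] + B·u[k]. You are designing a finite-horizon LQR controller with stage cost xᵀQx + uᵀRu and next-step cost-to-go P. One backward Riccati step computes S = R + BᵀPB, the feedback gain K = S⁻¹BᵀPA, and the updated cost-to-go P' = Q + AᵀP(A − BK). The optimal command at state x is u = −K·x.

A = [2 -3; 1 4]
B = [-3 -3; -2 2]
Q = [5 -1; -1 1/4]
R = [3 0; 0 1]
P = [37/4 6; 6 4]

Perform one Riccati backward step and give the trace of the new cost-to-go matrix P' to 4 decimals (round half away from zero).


7.2119

BᵀP = [-39.7500 -26.0000; -15.7500 -10.0000]
S = R + BᵀPB = [3 0; 0 1] + [171.2500 67.2500; 67.2500 27.2500] = [174.2500 67.2500; 67.2500 28.2500]
BᵀPA = [-105.5000 15.2500; -41.5000 7.2500]
K = S⁻¹·BᵀPA = [-0.4738 -0.1419; -0.3413 0.5944]
A−BK = [-0.4450 -1.6425; 0.7350 2.5275]
AᵀP(A−BK) = [0.8575 0.1988; 0.1988 1.1044]
P' = Q + AᵀP(A−BK) = [5.8575 -0.8013; -0.8013 1.3544]
tr(P') = 7.2119


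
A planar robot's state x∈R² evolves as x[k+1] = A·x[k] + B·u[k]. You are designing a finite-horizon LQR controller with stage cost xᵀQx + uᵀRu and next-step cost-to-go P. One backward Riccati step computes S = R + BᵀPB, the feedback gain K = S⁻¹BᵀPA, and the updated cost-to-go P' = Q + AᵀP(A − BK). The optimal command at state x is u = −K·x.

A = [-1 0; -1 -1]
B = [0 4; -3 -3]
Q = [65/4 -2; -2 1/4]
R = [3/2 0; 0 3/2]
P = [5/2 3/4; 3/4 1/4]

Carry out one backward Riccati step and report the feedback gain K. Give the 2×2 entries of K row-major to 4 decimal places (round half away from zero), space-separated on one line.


0.1912 0.0809 -0.3382 -0.0662

BᵀP = [-2.2500 -0.7500; 7.7500 2.2500]
S = R + BᵀPB = [3/2 0; 0 3/2] + [2.2500 -6.7500; -6.7500 24.2500] = [3.7500 -6.7500; -6.7500 25.7500]
BᵀPA = [3.0000 0.7500; -10.0000 -2.2500]
K = S⁻¹·BᵀPA = [0.1912 0.0809; -0.3382 -0.0662]
A−BK = [0.3529 0.2647; -1.4412 -0.9559]
AᵀP(A−BK) = [0.2941 0.0956; 0.0956 0.0404]
P' = Q + AᵀP(A−BK) = [16.5441 -1.9044; -1.9044 0.2904]
tr(P') = 16.8346


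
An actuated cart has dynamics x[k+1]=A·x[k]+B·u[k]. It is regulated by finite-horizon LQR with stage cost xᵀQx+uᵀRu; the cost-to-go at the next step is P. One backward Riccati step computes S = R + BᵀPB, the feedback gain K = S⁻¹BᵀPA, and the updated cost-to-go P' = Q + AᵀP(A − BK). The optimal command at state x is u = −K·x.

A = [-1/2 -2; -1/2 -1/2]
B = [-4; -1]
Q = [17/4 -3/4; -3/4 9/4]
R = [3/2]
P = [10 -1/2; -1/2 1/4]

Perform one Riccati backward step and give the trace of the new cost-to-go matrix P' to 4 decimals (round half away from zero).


BᵀP = [-39.5000 1.7500]
S = R + BᵀPB = [3/2] + [156.2500] = [157.7500]
BᵀPA = [18.8750 78.1250]
K = S⁻¹·BᵀPA = [0.1197 0.4952]
A−BK = [-0.0214 -0.0190; -0.3803 -0.0048]
AᵀP(A−BK) = [0.0541 0.0897; 0.0897 0.3714]
P' = Q + AᵀP(A−BK) = [4.3041 -0.6603; -0.6603 2.6214]
tr(P') = 6.9255

6.9255


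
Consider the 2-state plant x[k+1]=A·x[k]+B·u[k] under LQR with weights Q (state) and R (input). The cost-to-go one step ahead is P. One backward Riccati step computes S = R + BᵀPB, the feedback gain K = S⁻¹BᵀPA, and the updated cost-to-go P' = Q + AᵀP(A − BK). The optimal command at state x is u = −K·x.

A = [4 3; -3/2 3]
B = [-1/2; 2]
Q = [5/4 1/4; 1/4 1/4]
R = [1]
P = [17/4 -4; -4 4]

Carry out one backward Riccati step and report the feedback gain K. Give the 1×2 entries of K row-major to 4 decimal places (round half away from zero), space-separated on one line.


-2.1295 -0.0144

BᵀP = [-10.1250 10.0000]
S = R + BᵀPB = [1] + [25.0625] = [26.0625]
BᵀPA = [-55.5000 -0.3750]
K = S⁻¹·BᵀPA = [-2.1295 -0.0144]
A−BK = [2.9353 2.9928; 2.7590 3.0288]
AᵀP(A−BK) = [6.8129 2.2014; 2.2014 2.2446]
P' = Q + AᵀP(A−BK) = [8.0629 2.4514; 2.4514 2.4946]
tr(P') = 10.5576


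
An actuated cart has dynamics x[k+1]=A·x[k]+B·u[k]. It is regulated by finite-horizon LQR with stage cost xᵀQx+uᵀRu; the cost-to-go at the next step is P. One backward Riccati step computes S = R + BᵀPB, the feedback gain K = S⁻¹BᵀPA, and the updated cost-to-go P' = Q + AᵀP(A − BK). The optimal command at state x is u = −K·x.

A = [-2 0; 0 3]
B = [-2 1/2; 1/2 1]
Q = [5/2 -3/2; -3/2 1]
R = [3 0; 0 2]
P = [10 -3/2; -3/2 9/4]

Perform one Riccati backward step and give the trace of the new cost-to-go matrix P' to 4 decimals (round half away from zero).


14.4045

BᵀP = [-20.7500 4.1250; 3.5000 1.5000]
S = R + BᵀPB = [3 0; 0 2] + [43.5625 -6.2500; -6.2500 3.2500] = [46.5625 -6.2500; -6.2500 5.2500]
BᵀPA = [41.5000 12.3750; -7.0000 4.5000]
K = S⁻¹·BᵀPA = [0.8478 0.4533; -0.3241 1.3967]
A−BK = [-0.1424 0.2081; -0.0998 1.3766]
AᵀP(A−BK) = [2.5488 -0.0329; -0.0329 8.3557]
P' = Q + AᵀP(A−BK) = [5.0488 -1.5329; -1.5329 9.3557]
tr(P') = 14.4045


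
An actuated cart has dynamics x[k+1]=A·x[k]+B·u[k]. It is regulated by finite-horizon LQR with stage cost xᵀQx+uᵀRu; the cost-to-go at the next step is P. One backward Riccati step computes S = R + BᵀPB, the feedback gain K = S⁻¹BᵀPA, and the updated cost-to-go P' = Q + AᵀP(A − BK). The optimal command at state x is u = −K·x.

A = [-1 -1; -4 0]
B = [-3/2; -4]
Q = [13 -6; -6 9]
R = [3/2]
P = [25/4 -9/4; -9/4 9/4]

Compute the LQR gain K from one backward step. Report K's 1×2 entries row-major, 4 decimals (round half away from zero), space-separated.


0.9313 0.0153

BᵀP = [-0.3750 -5.6250]
S = R + BᵀPB = [3/2] + [23.0625] = [24.5625]
BᵀPA = [22.8750 0.3750]
K = S⁻¹·BᵀPA = [0.9313 0.0153]
A−BK = [0.3969 -0.9771; -0.2748 0.0611]
AᵀP(A−BK) = [2.9466 -3.0992; -3.0992 6.2443]
P' = Q + AᵀP(A−BK) = [15.9466 -9.0992; -9.0992 15.2443]
tr(P') = 31.1908


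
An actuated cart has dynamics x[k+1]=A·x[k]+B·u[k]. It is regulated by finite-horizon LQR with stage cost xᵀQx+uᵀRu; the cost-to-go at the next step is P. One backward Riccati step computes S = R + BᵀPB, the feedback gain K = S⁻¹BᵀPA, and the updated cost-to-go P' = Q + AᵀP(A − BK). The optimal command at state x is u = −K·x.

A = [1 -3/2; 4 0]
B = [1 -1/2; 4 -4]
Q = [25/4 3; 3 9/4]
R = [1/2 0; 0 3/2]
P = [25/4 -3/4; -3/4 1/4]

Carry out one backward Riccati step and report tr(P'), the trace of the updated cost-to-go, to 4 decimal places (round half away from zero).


BᵀP = [3.2500 0.2500; -0.1250 -0.6250]
S = R + BᵀPB = [1/2 0; 0 3/2] + [4.2500 -2.6250; -2.6250 2.5625] = [4.7500 -2.6250; -2.6250 4.0625]
BᵀPA = [4.2500 -4.8750; -2.6250 0.1875]
K = S⁻¹·BᵀPA = [0.8363 -1.5567; -0.1058 -0.9597]
A−BK = [0.1108 -0.4232; 0.2317 2.3879]
AᵀP(A−BK) = [0.4181 -0.7783; -0.7783 6.6537]
P' = Q + AᵀP(A−BK) = [6.6681 2.2217; 2.2217 8.9037]
tr(P') = 15.5718

15.5718


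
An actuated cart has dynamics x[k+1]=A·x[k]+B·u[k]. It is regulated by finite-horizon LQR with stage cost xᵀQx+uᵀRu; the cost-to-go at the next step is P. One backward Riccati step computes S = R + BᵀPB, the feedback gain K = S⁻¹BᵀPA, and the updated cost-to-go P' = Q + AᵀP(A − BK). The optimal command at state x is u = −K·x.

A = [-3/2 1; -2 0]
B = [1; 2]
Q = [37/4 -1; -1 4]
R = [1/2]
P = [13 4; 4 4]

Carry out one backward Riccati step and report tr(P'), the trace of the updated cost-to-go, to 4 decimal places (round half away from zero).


BᵀP = [21.0000 12.0000]
S = R + BᵀPB = [1/2] + [45.0000] = [45.5000]
BᵀPA = [-55.5000 21.0000]
K = S⁻¹·BᵀPA = [-1.2198 0.4615]
A−BK = [-0.2802 0.5385; 0.4396 -0.9231]
AᵀP(A−BK) = [1.5522 -1.8846; -1.8846 3.3077]
P' = Q + AᵀP(A−BK) = [10.8022 -2.8846; -2.8846 7.3077]
tr(P') = 18.1099

18.1099


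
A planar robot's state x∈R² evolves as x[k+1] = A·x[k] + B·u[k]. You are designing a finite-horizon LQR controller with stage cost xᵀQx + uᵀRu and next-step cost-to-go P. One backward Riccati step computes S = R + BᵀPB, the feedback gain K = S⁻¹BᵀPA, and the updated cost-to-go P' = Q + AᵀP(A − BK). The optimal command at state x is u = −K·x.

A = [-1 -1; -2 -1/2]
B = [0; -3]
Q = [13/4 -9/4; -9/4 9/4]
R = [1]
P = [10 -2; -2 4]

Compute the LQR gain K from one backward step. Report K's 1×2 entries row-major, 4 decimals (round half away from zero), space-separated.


BᵀP = [6.0000 -12.0000]
S = R + BᵀPB = [1] + [36.0000] = [37.0000]
BᵀPA = [18.0000 0.0000]
K = S⁻¹·BᵀPA = [0.4865 0.0000]
A−BK = [-1.0000 -1.0000; -0.5405 -0.5000]
AᵀP(A−BK) = [9.2432 9.0000; 9.0000 9.0000]
P' = Q + AᵀP(A−BK) = [12.4932 6.7500; 6.7500 11.2500]
tr(P') = 23.7432

0.4865 0.0000


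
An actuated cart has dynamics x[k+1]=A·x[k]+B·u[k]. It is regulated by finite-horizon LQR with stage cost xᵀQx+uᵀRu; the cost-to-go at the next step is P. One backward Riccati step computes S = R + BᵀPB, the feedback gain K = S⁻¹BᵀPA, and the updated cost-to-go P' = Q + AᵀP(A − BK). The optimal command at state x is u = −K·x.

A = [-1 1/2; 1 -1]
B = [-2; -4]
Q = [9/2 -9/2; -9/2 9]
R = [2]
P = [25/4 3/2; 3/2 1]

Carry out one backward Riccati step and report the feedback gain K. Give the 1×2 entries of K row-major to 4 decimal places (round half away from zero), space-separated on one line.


BᵀP = [-18.5000 -7.0000]
S = R + BᵀPB = [2] + [65.0000] = [67.0000]
BᵀPA = [11.5000 -2.2500]
K = S⁻¹·BᵀPA = [0.1716 -0.0336]
A−BK = [-0.6567 0.4328; 1.6866 -1.1343]
AᵀP(A−BK) = [2.2761 -1.4888; -1.4888 0.9869]
P' = Q + AᵀP(A−BK) = [6.7761 -5.9888; -5.9888 9.9869]
tr(P') = 16.7631

0.1716 -0.0336


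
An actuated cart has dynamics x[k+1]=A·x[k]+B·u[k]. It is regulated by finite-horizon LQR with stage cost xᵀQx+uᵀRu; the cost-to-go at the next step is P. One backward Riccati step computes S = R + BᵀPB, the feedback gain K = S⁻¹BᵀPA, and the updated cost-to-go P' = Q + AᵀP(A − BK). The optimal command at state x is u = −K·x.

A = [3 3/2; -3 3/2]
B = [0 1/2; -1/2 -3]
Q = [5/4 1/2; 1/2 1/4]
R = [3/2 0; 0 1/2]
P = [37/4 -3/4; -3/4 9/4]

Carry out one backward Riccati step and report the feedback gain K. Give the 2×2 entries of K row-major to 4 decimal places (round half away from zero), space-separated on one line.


BᵀP = [0.3750 -1.1250; 6.8750 -7.1250]
S = R + BᵀPB = [3/2 0; 0 1/2] + [0.5625 3.5625; 3.5625 24.8125] = [2.0625 3.5625; 3.5625 25.3125]
BᵀPA = [4.5000 -1.1250; 42.0000 -0.3750]
K = S⁻¹·BᵀPA = [-0.9039 -0.6868; 1.7865 0.0819]
A−BK = [2.1068 1.4591; 1.9075 1.4021]
AᵀP(A−BK) = [46.0356 31.1530; 31.1530 21.7580]
P' = Q + AᵀP(A−BK) = [47.2856 31.6530; 31.6530 22.0080]
tr(P') = 69.2936

-0.9039 -0.6868 1.7865 0.0819


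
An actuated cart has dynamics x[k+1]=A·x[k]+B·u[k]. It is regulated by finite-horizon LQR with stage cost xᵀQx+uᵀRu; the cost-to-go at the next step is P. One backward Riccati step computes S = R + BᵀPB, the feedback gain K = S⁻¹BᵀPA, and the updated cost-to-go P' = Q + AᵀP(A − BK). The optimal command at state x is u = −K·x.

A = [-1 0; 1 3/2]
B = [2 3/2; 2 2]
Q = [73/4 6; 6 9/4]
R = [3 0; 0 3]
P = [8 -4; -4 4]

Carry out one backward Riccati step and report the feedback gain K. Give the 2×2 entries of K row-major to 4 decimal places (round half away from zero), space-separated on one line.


BᵀP = [8.0000 0.0000; 4.0000 2.0000]
S = R + BᵀPB = [3 0; 0 3] + [16.0000 12.0000; 12.0000 10.0000] = [19.0000 12.0000; 12.0000 13.0000]
BᵀPA = [-8.0000 0.0000; -2.0000 3.0000]
K = S⁻¹·BᵀPA = [-0.7767 -0.3495; 0.5631 0.5534]
A−BK = [-0.2913 -0.1311; 1.4272 1.0922]
AᵀP(A−BK) = [14.9126 10.3107; 10.3107 7.3398]
P' = Q + AᵀP(A−BK) = [33.1626 16.3107; 16.3107 9.5898]
tr(P') = 42.7524

-0.7767 -0.3495 0.5631 0.5534


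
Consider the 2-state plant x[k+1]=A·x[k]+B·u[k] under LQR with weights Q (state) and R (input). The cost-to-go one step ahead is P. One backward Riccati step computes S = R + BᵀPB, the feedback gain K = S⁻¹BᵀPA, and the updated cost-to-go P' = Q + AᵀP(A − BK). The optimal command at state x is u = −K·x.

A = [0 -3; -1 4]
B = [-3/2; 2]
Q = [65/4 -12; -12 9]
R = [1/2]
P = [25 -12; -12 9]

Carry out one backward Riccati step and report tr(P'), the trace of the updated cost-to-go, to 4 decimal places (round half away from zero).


BᵀP = [-61.5000 36.0000]
S = R + BᵀPB = [1/2] + [164.2500] = [164.7500]
BᵀPA = [-36.0000 328.5000]
K = S⁻¹·BᵀPA = [-0.2185 1.9939]
A−BK = [-0.3278 -0.0091; -0.5630 0.0121]
AᵀP(A−BK) = [1.1335 -0.2185; -0.2185 1.9939]
P' = Q + AᵀP(A−BK) = [17.3835 -12.2185; -12.2185 10.9939]
tr(P') = 28.3775

28.3775


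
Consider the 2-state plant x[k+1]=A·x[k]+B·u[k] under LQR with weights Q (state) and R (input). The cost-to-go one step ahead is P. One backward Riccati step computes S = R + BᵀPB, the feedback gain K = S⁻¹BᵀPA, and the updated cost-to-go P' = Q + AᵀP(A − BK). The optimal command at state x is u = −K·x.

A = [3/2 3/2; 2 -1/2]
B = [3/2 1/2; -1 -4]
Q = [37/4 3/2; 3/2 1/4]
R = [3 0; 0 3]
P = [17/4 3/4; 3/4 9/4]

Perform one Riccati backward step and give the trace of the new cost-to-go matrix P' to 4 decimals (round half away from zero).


BᵀP = [5.6250 -1.1250; -0.8750 -8.6250]
S = R + BᵀPB = [3 0; 0 3] + [9.5625 7.3125; 7.3125 34.0625] = [12.5625 7.3125; 7.3125 37.0625]
BᵀPA = [6.1875 9.0000; -18.5625 3.0000]
K = S⁻¹·BᵀPA = [0.8858 0.7561; -0.6756 -0.0682]
A−BK = [0.5091 0.3999; 0.1833 -0.0168]
AᵀP(A−BK) = [5.0405 3.0546; 3.0546 2.3995]
P' = Q + AᵀP(A−BK) = [14.2905 4.5546; 4.5546 2.6495]
tr(P') = 16.9399

16.9399


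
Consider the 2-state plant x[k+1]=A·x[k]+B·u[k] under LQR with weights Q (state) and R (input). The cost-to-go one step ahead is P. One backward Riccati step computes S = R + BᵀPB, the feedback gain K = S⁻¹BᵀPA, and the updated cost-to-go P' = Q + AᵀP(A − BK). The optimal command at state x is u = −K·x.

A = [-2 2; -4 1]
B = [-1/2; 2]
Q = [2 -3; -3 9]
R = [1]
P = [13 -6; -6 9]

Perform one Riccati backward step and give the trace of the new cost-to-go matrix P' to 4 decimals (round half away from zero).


100.8230

BᵀP = [-18.5000 21.0000]
S = R + BᵀPB = [1] + [51.2500] = [52.2500]
BᵀPA = [-47.0000 -16.0000]
K = S⁻¹·BᵀPA = [-0.8995 -0.3062]
A−BK = [-2.4498 1.8469; -2.2010 1.6124]
AᵀP(A−BK) = [57.7225 -42.3923; -42.3923 32.1005]
P' = Q + AᵀP(A−BK) = [59.7225 -45.3923; -45.3923 41.1005]
tr(P') = 100.8230


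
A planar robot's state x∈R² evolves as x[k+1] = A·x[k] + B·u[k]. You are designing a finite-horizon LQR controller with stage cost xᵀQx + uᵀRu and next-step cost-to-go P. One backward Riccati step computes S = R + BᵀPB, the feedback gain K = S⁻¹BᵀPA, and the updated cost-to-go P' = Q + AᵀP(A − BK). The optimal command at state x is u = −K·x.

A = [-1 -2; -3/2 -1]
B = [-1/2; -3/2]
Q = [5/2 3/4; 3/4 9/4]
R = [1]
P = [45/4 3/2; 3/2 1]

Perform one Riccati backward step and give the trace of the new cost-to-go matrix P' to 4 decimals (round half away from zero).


20.5470

BᵀP = [-7.8750 -2.2500]
S = R + BᵀPB = [1] + [7.3125] = [8.3125]
BᵀPA = [11.2500 18.0000]
K = S⁻¹·BᵀPA = [1.3534 2.1654]
A−BK = [-0.3233 -0.9173; 0.5301 2.2481]
AᵀP(A−BK) = [2.7744 5.6391; 5.6391 13.0226]
P' = Q + AᵀP(A−BK) = [5.2744 6.3891; 6.3891 15.2726]
tr(P') = 20.5470


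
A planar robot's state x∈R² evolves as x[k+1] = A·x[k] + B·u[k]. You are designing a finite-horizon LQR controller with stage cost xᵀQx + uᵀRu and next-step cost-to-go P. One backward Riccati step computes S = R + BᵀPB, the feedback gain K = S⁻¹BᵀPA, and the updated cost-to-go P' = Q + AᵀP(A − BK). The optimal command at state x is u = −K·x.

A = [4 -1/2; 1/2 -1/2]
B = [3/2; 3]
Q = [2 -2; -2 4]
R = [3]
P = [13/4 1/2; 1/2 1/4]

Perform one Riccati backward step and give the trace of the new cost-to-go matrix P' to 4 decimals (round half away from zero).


19.8942

BᵀP = [6.3750 1.5000]
S = R + BᵀPB = [3] + [14.0625] = [17.0625]
BᵀPA = [26.2500 -3.9375]
K = S⁻¹·BᵀPA = [1.5385 -0.2308]
A−BK = [1.6923 -0.1538; -4.1154 0.1923]
AᵀP(A−BK) = [13.6779 -1.6298; -1.6298 0.2163]
P' = Q + AᵀP(A−BK) = [15.6779 -3.6298; -3.6298 4.2163]
tr(P') = 19.8942


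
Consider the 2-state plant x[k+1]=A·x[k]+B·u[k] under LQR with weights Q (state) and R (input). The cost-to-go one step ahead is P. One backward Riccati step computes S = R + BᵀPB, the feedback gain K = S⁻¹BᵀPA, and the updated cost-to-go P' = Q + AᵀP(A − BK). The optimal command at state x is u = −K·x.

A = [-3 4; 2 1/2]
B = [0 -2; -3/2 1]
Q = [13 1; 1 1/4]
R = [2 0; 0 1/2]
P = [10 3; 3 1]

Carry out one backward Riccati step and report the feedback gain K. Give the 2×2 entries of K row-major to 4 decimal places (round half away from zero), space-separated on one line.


0.0325 -0.3526 1.3816 -2.3002

BᵀP = [-4.5000 -1.5000; -17.0000 -5.0000]
S = R + BᵀPB = [2 0; 0 1/2] + [2.2500 7.5000; 7.5000 29.0000] = [4.2500 7.5000; 7.5000 29.5000]
BᵀPA = [10.5000 -18.7500; 41.0000 -70.5000]
K = S⁻¹·BᵀPA = [0.0325 -0.3526; 1.3816 -2.3002]
A−BK = [-0.2369 -0.6004; 0.6673 2.2712]
AᵀP(A−BK) = [1.0145 -1.4901; -1.4901 3.4756]
P' = Q + AᵀP(A−BK) = [14.0145 -0.4901; -0.4901 3.7256]
tr(P') = 17.7401


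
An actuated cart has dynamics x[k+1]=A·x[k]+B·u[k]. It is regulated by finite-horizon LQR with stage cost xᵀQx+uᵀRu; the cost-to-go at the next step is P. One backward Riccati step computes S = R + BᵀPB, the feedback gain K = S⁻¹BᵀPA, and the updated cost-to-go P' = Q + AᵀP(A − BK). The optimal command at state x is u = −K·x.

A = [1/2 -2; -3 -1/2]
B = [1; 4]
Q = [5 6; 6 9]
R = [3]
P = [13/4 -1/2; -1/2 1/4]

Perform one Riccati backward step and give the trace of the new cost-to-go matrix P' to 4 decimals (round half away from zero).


29.2925

BᵀP = [1.2500 0.5000]
S = R + BᵀPB = [3] + [3.2500] = [6.2500]
BᵀPA = [-0.8750 -2.7500]
K = S⁻¹·BᵀPA = [-0.1400 -0.4400]
A−BK = [0.6400 -1.5600; -2.4400 1.2600]
AᵀP(A−BK) = [4.4400 -6.1350; -6.1350 10.8525]
P' = Q + AᵀP(A−BK) = [9.4400 -0.1350; -0.1350 19.8525]
tr(P') = 29.2925


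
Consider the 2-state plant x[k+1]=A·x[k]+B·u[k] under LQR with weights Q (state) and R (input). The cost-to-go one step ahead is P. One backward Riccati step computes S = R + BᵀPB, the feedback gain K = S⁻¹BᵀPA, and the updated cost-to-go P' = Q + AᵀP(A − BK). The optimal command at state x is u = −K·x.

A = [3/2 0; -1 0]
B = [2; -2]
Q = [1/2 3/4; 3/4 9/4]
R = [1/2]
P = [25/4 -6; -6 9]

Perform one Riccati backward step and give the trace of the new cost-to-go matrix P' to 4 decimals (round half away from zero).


BᵀP = [24.5000 -30.0000]
S = R + BᵀPB = [1/2] + [109.0000] = [109.5000]
BᵀPA = [66.7500 0.0000]
K = S⁻¹·BᵀPA = [0.6096 0.0000]
A−BK = [0.2808 0.0000; 0.2192 0.0000]
AᵀP(A−BK) = [0.3724 0.0000; 0.0000 0.0000]
P' = Q + AᵀP(A−BK) = [0.8724 0.7500; 0.7500 2.2500]
tr(P') = 3.1224

3.1224


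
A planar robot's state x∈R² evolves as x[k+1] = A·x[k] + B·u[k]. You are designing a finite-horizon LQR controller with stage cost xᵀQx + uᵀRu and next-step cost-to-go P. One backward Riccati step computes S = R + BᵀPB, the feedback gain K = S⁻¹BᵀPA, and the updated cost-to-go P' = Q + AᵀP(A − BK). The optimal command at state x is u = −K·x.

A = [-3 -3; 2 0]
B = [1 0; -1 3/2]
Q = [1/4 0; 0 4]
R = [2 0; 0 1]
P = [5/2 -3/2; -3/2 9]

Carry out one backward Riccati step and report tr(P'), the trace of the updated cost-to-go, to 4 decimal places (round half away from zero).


BᵀP = [4.0000 -10.5000; -2.2500 13.5000]
S = R + BᵀPB = [2 0; 0 1] + [14.5000 -15.7500; -15.7500 20.2500] = [16.5000 -15.7500; -15.7500 21.2500]
BᵀPA = [-33.0000 -12.0000; 33.7500 6.7500]
K = S⁻¹·BᵀPA = [-1.6545 -1.4497; 0.3620 -0.7569]
A−BK = [-1.3455 -1.5503; -0.1974 -0.3144]
AᵀP(A−BK) = [9.6856 9.2029; 9.2029 10.2121]
P' = Q + AᵀP(A−BK) = [9.9356 9.2029; 9.2029 14.2121]
tr(P') = 24.1476

24.1476


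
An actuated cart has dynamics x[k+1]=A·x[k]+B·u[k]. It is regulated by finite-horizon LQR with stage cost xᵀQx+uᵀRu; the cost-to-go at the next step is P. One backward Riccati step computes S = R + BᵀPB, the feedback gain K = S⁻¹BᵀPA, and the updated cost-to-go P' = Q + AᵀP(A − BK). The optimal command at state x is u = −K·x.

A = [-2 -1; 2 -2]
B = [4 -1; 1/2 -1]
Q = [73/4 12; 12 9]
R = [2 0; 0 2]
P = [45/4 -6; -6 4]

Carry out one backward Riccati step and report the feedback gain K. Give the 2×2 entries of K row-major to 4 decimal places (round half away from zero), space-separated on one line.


-0.8787 0.0817 -0.5854 0.5492

BᵀP = [42.0000 -22.0000; -5.2500 2.0000]
S = R + BᵀPB = [2 0; 0 2] + [157.0000 -20.0000; -20.0000 3.2500] = [159.0000 -20.0000; -20.0000 5.2500]
BᵀPA = [-128.0000 2.0000; 14.5000 1.2500]
K = S⁻¹·BᵀPA = [-0.8787 0.0817; -0.5854 0.5492]
A−BK = [0.9293 -0.7775; 1.8539 -1.4917]
AᵀP(A−BK) = [5.0190 -3.0109; -3.0109 2.4002]
P' = Q + AᵀP(A−BK) = [23.2690 8.9891; 8.9891 11.4002]
tr(P') = 34.6692


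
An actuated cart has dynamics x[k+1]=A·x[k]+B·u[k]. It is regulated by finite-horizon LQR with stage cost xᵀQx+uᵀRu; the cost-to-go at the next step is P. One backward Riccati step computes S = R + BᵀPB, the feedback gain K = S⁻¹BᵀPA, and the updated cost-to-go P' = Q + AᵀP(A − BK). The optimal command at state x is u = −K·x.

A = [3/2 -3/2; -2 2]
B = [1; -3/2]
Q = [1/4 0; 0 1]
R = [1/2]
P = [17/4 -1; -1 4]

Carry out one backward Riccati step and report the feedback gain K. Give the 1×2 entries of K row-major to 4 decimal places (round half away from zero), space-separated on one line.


BᵀP = [5.7500 -7.0000]
S = R + BᵀPB = [1/2] + [16.2500] = [16.7500]
BᵀPA = [22.6250 -22.6250]
K = S⁻¹·BᵀPA = [1.3507 -1.3507]
A−BK = [0.1493 -0.1493; 0.0261 -0.0261]
AᵀP(A−BK) = [1.0019 -1.0019; -1.0019 1.0019]
P' = Q + AᵀP(A−BK) = [1.2519 -1.0019; -1.0019 2.0019]
tr(P') = 3.2537

1.3507 -1.3507


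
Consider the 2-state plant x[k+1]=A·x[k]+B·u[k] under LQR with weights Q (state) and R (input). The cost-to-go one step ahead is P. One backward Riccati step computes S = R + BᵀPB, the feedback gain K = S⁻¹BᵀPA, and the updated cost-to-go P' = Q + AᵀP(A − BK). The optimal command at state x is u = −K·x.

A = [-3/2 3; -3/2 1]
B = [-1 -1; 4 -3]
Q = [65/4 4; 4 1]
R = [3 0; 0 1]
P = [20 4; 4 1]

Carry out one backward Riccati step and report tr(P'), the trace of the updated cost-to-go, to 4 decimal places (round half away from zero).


BᵀP = [-4.0000 0.0000; -32.0000 -7.0000]
S = R + BᵀPB = [3 0; 0 1] + [4.0000 4.0000; 4.0000 53.0000] = [7.0000 4.0000; 4.0000 54.0000]
BᵀPA = [6.0000 -12.0000; 58.5000 -103.0000]
K = S⁻¹·BᵀPA = [0.2486 -0.6519; 1.0649 -1.8591]
A−BK = [-0.1865 0.4890; 0.7003 -1.9696]
AᵀP(A−BK) = [1.4606 -2.8301; -2.8301 5.6878]
P' = Q + AᵀP(A−BK) = [17.7106 1.1699; 1.1699 6.6878]
tr(P') = 24.3985

24.3985


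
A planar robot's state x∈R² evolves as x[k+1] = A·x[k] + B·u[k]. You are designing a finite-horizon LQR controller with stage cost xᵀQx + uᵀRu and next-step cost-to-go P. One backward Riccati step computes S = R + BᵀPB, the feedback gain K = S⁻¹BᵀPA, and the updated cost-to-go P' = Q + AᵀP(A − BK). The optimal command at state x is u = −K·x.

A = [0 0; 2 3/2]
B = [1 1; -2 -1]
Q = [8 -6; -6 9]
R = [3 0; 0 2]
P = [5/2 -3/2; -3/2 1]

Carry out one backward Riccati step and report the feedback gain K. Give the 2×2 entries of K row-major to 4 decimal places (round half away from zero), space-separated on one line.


BᵀP = [5.5000 -3.5000; 4.0000 -2.5000]
S = R + BᵀPB = [3 0; 0 2] + [12.5000 9.0000; 9.0000 6.5000] = [15.5000 9.0000; 9.0000 8.5000]
BᵀPA = [-7.0000 -5.2500; -5.0000 -3.7500]
K = S⁻¹·BᵀPA = [-0.2857 -0.2143; -0.2857 -0.2143]
A−BK = [0.5714 0.4286; 1.1429 0.8571]
AᵀP(A−BK) = [0.5714 0.4286; 0.4286 0.3214]
P' = Q + AᵀP(A−BK) = [8.5714 -5.5714; -5.5714 9.3214]
tr(P') = 17.8929

-0.2857 -0.2143 -0.2857 -0.2143


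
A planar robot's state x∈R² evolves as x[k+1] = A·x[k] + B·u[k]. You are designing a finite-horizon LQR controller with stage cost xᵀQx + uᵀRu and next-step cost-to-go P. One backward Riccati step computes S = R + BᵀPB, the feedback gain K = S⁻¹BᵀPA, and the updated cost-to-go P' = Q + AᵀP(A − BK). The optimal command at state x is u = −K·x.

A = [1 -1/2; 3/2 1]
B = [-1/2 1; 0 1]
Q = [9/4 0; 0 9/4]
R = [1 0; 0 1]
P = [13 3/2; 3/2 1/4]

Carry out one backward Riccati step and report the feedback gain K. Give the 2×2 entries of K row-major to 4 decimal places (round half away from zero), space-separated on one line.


-0.3554 0.1566 0.8434 -0.2530

BᵀP = [-6.5000 -0.7500; 14.5000 1.7500]
S = R + BᵀPB = [1 0; 0 1] + [3.2500 -7.2500; -7.2500 16.2500] = [4.2500 -7.2500; -7.2500 17.2500]
BᵀPA = [-7.6250 2.5000; 17.1250 -5.5000]
K = S⁻¹·BᵀPA = [-0.3554 0.1566; 0.8434 -0.2530]
A−BK = [-0.0211 -0.1687; 0.6566 1.2530]
AᵀP(A−BK) = [0.9096 -0.2229; -0.2229 0.2169]
P' = Q + AᵀP(A−BK) = [3.1596 -0.2229; -0.2229 2.4669]
tr(P') = 5.6265


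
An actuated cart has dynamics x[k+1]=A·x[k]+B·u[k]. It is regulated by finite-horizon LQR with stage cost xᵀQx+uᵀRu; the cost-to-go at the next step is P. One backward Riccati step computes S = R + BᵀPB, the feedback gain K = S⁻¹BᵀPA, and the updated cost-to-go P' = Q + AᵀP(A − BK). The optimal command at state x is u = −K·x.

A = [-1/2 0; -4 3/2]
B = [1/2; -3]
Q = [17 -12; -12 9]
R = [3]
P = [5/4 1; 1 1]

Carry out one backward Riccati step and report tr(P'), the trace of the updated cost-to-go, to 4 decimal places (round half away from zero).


33.6124

BᵀP = [-2.3750 -2.5000]
S = R + BᵀPB = [3] + [6.3125] = [9.3125]
BᵀPA = [11.1875 -3.7500]
K = S⁻¹·BᵀPA = [1.2013 -0.4027]
A−BK = [-1.1007 0.2013; -0.3960 0.2919]
AᵀP(A−BK) = [6.8725 -2.2450; -2.2450 0.7399]
P' = Q + AᵀP(A−BK) = [23.8725 -14.2450; -14.2450 9.7399]
tr(P') = 33.6124


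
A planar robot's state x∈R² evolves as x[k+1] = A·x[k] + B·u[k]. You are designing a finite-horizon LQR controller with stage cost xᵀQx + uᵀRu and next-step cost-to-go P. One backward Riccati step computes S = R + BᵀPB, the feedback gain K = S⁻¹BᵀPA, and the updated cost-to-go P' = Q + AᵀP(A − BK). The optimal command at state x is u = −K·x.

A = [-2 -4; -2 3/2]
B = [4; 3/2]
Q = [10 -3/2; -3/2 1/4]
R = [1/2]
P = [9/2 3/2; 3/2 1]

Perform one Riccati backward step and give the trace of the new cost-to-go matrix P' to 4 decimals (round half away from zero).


14.8363

BᵀP = [20.2500 7.5000]
S = R + BᵀPB = [1/2] + [92.2500] = [92.7500]
BᵀPA = [-55.5000 -69.7500]
K = S⁻¹·BᵀPA = [-0.5984 -0.7520]
A−BK = [0.3935 -0.9919; -1.1024 2.6280]
AᵀP(A−BK) = [0.7898 -1.2372; -1.2372 3.7965]
P' = Q + AᵀP(A−BK) = [10.7898 -2.7372; -2.7372 4.0465]
tr(P') = 14.8363
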